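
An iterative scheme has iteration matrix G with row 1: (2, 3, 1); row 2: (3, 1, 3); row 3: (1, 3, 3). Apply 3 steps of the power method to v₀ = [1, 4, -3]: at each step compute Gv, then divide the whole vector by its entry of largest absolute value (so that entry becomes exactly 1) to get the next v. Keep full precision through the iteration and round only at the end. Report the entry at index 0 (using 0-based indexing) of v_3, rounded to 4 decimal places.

Gv0 = (11.00000, -2.00000, 4.00000); divide by 11.00000 → v1 = (1.00000, -0.18182, 0.36364)
Gv1 = (1.81818, 3.90909, 1.54545); divide by 3.90909 → v2 = (0.46512, 1.00000, 0.39535)
Gv2 = (4.32558, 3.58140, 4.65116); divide by 4.65116 → v3 = (0.93000, 0.77000, 1.00000)
Requested entry of v3: 186/200 = 0.9300

0.9300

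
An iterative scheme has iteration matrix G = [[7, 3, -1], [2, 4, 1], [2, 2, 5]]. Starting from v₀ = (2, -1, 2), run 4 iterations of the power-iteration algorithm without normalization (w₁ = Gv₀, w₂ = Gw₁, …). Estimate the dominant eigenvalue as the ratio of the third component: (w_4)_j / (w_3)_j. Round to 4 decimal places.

w1 = Gv₀ = (9, 2, 12)
w2 = Gw1 = (57, 38, 82)
w3 = Gw2 = (431, 348, 600)
w4 = Gw3 = (3461, 2854, 4558)
Ratio at component: 4558 / 600 = 7.5967

λ ≈ 7.5967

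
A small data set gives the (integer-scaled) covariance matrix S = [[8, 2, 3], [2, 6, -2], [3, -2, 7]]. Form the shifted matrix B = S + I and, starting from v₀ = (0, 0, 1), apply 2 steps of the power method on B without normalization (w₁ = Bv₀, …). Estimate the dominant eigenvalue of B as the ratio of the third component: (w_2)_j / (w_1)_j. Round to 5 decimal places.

μ ≈ 9.62500

B = S + I has rows (9, 2, 3); (2, 7, -2); (3, -2, 8)
w1 = Bv₀ = (3, -2, 8)
w2 = Bw1 = (47, -24, 77)
Ratio: 77/8 = 9.62500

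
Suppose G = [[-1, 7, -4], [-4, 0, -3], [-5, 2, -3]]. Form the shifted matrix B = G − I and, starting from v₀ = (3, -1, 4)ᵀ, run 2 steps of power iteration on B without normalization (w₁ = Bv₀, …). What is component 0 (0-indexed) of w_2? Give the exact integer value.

29

B = G − I has rows (-2, 7, -4); (-4, -1, -3); (-5, 2, -4)
w1 = Bv₀ = ((-2)·3 + 7·(-1) + (-4)·4; (-4)·3 + (-1)·(-1) + (-3)·4; (-5)·3 + 2·(-1) + (-4)·4) = (-29, -23, -33)
w2 = Bw1 = ((-2)·(-29) + 7·(-23) + (-4)·(-33); (-4)·(-29) + (-1)·(-23) + (-3)·(-33); (-5)·(-29) + 2·(-23) + (-4)·(-33)) = (29, 238, 231)
Requested component of w2: 29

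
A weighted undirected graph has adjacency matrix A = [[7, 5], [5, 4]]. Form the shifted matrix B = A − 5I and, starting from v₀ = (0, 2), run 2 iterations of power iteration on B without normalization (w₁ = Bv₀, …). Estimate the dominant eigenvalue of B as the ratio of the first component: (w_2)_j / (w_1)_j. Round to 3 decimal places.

B = A − 5I has rows (2, 5); (5, -1)
w1 = Bv₀ = (10, -2)
w2 = Bw1 = (10, 52)
Ratio: 10/10 = 1.000

μ ≈ 1.000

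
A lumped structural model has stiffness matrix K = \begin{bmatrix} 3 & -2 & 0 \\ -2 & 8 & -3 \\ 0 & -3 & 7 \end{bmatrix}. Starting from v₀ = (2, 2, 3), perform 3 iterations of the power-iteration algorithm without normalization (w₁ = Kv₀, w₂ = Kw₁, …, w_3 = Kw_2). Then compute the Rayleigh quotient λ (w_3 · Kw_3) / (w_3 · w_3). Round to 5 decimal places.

λ ≈ 10.14650

w1 = Kv₀ = (2, 3, 15)
w2 = Kw1 = (0, -25, 96)
w3 = Kw2 = (50, -488, 747)
Kw3 = (1126, -6245, 6693)
w3·Kw3 = 50·1126 + (-488)·(-6245) + 747·6693 = 8103531; w3·w3 = 50·50 + (-488)·(-488) + 747·747 = 798653
λ ≈ 8103531/798653 = 10.14650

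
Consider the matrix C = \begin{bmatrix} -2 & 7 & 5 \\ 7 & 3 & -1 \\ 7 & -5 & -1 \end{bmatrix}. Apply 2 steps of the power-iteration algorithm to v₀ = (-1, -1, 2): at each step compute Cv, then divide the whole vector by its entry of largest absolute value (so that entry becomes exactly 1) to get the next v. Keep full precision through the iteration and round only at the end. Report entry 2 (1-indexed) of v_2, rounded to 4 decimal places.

-0.0263

Cv0 = (5.00000, -12.00000, -4.00000); divide by -12.00000 → v1 = (-0.41667, 1.00000, 0.33333)
Cv1 = (9.50000, -0.25000, -8.25000); divide by 9.50000 → v2 = (1.00000, -0.02632, -0.86842)
Requested entry of v2: 3/-114 = -0.0263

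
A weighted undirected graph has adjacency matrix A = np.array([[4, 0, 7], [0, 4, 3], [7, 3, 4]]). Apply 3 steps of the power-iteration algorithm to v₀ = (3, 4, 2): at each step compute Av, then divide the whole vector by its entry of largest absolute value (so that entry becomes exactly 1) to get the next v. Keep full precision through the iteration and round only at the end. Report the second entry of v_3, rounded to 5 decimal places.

Av0 = (26.000000, 22.000000, 41.000000); divide by 41.000000 → v1 = (0.634146, 0.536585, 1.000000)
Av1 = (9.536585, 5.146341, 10.048780); divide by 10.048780 → v2 = (0.949029, 0.512136, 1.000000)
Av2 = (10.796117, 5.048544, 12.179612); divide by 12.179612 → v3 = (0.886409, 0.414508, 1.000000)
Requested entry of v3: 2080/5018 = 0.41451

0.41451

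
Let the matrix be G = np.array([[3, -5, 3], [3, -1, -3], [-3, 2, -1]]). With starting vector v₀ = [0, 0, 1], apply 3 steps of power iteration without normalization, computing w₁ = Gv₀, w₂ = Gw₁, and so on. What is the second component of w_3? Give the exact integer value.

90

w1 = Gv₀ = (3·0 + (-5)·0 + 3·1; 3·0 + (-1)·0 + (-3)·1; (-3)·0 + 2·0 + (-1)·1) = (3, -3, -1)
w2 = Gw1 = (3·3 + (-5)·(-3) + 3·(-1); 3·3 + (-1)·(-3) + (-3)·(-1); (-3)·3 + 2·(-3) + (-1)·(-1)) = (21, 15, -14)
w3 = Gw2 = (-54, 90, -19)
The requested component of w3 is 90.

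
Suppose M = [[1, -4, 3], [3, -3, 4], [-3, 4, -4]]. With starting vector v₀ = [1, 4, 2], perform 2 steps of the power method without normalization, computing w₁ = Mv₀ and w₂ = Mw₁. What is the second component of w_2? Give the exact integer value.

-4

w1 = Mv₀ = (-9, -1, 5)
w2 = Mw1 = (10, -4, 3)
The requested component of w2 is -4.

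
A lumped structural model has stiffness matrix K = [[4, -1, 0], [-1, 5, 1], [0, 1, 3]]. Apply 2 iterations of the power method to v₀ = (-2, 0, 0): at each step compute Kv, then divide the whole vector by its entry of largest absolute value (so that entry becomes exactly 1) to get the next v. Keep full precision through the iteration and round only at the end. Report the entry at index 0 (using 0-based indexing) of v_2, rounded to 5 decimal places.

1.00000

Kv0 = (-8.000000, 2.000000, 0.000000); divide by -8.000000 → v1 = (1.000000, -0.250000, 0.000000)
Kv1 = (4.250000, -2.250000, -0.250000); divide by 4.250000 → v2 = (1.000000, -0.529412, -0.058824)
Requested entry of v2: -34/-34 = 1.00000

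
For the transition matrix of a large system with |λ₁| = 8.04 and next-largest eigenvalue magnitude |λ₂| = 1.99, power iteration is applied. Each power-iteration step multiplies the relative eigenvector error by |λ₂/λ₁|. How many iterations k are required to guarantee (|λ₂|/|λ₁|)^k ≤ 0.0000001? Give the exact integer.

12

|λ₂/λ₁| = 1.99/8.04 = 0.24751
Need k ≥ ln(0.0000001) / ln(0.24751) = -16.1181 / -1.3963 ≈ 11.543
Smallest integer k satisfying the bound: 12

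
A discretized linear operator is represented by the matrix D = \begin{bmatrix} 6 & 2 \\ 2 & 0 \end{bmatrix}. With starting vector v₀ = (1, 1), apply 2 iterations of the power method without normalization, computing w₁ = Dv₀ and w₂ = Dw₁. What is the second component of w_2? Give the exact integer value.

w1 = Dv₀ = (8, 2)
w2 = Dw1 = (52, 16)
The requested component of w2 is 16.

16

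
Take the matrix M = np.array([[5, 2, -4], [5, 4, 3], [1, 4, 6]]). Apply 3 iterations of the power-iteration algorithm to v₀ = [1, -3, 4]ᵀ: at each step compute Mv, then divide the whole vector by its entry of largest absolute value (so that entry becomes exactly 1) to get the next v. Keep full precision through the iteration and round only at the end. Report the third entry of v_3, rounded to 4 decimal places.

Mv0 = (-17.00000, 5.00000, 13.00000); divide by -17.00000 → v1 = (1.00000, -0.29412, -0.76471)
Mv1 = (7.47059, 1.52941, -4.76471); divide by 7.47059 → v2 = (1.00000, 0.20472, -0.63780)
Mv2 = (7.96063, 3.90551, -2.00787); divide by 7.96063 → v3 = (1.00000, 0.49060, -0.25223)
Requested entry of v3: 255/-1011 = -0.2522

-0.2522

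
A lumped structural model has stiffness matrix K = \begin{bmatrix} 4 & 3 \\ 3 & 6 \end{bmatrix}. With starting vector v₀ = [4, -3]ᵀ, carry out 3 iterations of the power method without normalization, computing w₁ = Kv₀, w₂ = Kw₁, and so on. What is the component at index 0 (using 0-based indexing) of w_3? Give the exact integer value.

-5

w1 = Kv₀ = (4·4 + 3·(-3); 3·4 + 6·(-3)) = (7, -6)
w2 = Kw1 = (4·7 + 3·(-6); 3·7 + 6·(-6)) = (10, -15)
w3 = Kw2 = (-5, -60)
The requested component of w3 is -5.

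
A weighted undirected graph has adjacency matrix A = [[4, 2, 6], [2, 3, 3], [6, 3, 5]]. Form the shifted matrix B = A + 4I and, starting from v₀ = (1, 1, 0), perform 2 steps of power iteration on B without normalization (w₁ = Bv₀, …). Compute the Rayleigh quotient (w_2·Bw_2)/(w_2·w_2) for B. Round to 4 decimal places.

B = A + 4I has rows (8, 2, 6); (2, 7, 3); (6, 3, 9)
w1 = Bv₀ = (10, 9, 9)
w2 = Bw1 = (152, 110, 168)
Bw2 = (2444, 1578, 2754)
w2·Bw2 = 1007740; w2·w2 = 63428; μ ≈ 1007740/63428 = 15.8879

15.8879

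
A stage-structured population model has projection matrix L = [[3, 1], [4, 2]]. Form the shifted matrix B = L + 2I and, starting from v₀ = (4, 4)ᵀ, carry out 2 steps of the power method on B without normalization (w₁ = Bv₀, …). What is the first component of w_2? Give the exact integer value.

B = L + 2I has rows (5, 1); (4, 4)
w1 = Bv₀ = (5·4 + 1·4; 4·4 + 4·4) = (24, 32)
w2 = Bw1 = (5·24 + 1·32; 4·24 + 4·32) = (152, 224)
Requested component of w2: 152

152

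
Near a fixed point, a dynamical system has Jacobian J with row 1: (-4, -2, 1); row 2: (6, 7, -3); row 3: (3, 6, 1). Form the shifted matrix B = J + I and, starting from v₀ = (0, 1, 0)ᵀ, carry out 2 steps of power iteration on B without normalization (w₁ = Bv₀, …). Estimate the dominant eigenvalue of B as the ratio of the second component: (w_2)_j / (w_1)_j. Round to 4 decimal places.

B = J + I has rows (-3, -2, 1); (6, 8, -3); (3, 6, 2)
w1 = Bv₀ = ((-3)·0 + (-2)·1 + 1·0; 6·0 + 8·1 + (-3)·0; 3·0 + 6·1 + 2·0) = (-2, 8, 6)
w2 = Bw1 = ((-3)·(-2) + (-2)·8 + 1·6; 6·(-2) + 8·8 + (-3)·6; 3·(-2) + 6·8 + 2·6) = (-4, 34, 54)
Ratio: 34/8 = 4.2500

4.2500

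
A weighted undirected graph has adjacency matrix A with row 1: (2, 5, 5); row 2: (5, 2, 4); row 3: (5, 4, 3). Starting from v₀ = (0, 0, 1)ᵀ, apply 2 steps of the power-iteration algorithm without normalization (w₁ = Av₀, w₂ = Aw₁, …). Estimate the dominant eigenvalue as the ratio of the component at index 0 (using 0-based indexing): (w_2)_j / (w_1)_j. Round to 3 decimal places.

w1 = Av₀ = (2·0 + 5·0 + 5·1; 5·0 + 2·0 + 4·1; 5·0 + 4·0 + 3·1) = (5, 4, 3)
w2 = Aw1 = (2·5 + 5·4 + 5·3; 5·5 + 2·4 + 4·3; 5·5 + 4·4 + 3·3) = (45, 45, 50)
Ratio at component: 45 / 5 = 9.000

9.000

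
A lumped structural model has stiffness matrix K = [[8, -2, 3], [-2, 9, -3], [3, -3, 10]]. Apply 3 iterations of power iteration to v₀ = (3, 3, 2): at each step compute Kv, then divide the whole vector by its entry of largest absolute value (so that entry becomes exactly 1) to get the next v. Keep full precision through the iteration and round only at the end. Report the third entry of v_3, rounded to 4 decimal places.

1.0000

Kv0 = (24.00000, 15.00000, 20.00000); divide by 24.00000 → v1 = (1.00000, 0.62500, 0.83333)
Kv1 = (9.25000, 1.12500, 9.45833); divide by 9.45833 → v2 = (0.97797, 0.11894, 1.00000)
Kv2 = (10.58590, -3.88546, 12.57709); divide by 12.57709 → v3 = (0.84168, -0.30893, 1.00000)
Requested entry of v3: 2855/2855 = 1.0000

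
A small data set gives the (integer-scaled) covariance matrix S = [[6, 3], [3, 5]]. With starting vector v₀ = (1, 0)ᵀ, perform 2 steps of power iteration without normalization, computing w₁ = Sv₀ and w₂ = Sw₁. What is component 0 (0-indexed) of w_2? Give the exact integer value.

w1 = Sv₀ = (6·1 + 3·0; 3·1 + 5·0) = (6, 3)
w2 = Sw1 = (6·6 + 3·3; 3·6 + 5·3) = (45, 33)
The requested component of w2 is 45.

45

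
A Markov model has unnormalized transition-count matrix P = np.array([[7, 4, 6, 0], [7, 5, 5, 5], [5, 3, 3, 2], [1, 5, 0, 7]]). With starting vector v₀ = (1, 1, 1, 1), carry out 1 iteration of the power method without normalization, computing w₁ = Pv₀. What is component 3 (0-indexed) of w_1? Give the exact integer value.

13

w1 = Pv₀ = (7·1 + 4·1 + 6·1 + 0·1; 7·1 + 5·1 + 5·1 + 5·1; 5·1 + 3·1 + 3·1 + 2·1; 1·1 + 5·1 + 0·1 + 7·1) = (17, 22, 13, 13)
The requested component of w1 is 13.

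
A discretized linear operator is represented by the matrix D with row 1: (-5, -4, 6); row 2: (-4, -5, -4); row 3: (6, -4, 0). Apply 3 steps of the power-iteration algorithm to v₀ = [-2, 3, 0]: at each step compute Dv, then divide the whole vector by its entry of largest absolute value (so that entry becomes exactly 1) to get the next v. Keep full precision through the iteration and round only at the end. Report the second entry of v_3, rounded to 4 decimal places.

Dv0 = (-2.00000, -7.00000, -24.00000); divide by -24.00000 → v1 = (0.08333, 0.29167, 1.00000)
Dv1 = (4.41667, -5.79167, -0.66667); divide by -5.79167 → v2 = (-0.76259, 1.00000, 0.11511)
Dv2 = (0.50360, -2.41007, -8.57554); divide by -8.57554 → v3 = (-0.05872, 0.28104, 1.00000)
Requested entry of v3: -335/-1192 = 0.2810

0.2810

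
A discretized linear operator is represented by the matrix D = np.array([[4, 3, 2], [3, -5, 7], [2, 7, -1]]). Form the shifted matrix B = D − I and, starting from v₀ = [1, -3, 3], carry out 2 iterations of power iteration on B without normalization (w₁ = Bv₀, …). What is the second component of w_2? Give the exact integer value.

B = D − I has rows (3, 3, 2); (3, -6, 7); (2, 7, -2)
w1 = Bv₀ = (0, 42, -25)
w2 = Bw1 = (76, -427, 344)
Requested component of w2: -427

-427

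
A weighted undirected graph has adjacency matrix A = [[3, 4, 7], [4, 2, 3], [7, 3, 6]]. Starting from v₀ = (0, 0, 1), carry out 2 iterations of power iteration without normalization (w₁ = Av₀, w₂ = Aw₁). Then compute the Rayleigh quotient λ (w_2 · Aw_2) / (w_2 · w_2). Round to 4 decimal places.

λ ≈ 13.6631

w1 = Av₀ = (3·0 + 4·0 + 7·1; 4·0 + 2·0 + 3·1; 7·0 + 3·0 + 6·1) = (7, 3, 6)
w2 = Aw1 = (3·7 + 4·3 + 7·6; 4·7 + 2·3 + 3·6; 7·7 + 3·3 + 6·6) = (75, 52, 94)
Aw2 = (1091, 686, 1245)
w2·Aw2 = 75·1091 + 52·686 + 94·1245 = 234527; w2·w2 = 75·75 + 52·52 + 94·94 = 17165
λ ≈ 234527/17165 = 13.6631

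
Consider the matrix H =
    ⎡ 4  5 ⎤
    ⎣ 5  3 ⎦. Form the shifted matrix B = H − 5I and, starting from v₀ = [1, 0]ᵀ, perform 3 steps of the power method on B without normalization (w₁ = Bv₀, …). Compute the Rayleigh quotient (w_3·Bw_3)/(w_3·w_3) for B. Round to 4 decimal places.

B = H − 5I has rows (-1, 5); (5, -2)
w1 = Bv₀ = ((-1)·1 + 5·0; 5·1 + (-2)·0) = (-1, 5)
w2 = Bw1 = ((-1)·(-1) + 5·5; 5·(-1) + (-2)·5) = (26, -15)
w3 = Bw2 = (-101, 160)
Bw3 = (901, -825)
w3·Bw3 = -223001; w3·w3 = 35801; μ ≈ -223001/35801 = -6.2289

μ ≈ -6.2289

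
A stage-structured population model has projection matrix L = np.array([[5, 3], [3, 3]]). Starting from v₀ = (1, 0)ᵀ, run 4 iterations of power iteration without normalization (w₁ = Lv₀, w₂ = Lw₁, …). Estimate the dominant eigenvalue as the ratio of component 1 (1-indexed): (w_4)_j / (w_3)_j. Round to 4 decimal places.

w1 = Lv₀ = (5·1 + 3·0; 3·1 + 3·0) = (5, 3)
w2 = Lw1 = (5·5 + 3·3; 3·5 + 3·3) = (34, 24)
w3 = Lw2 = (242, 174)
w4 = Lw3 = (1732, 1248)
Ratio at component: 1732 / 242 = 7.1570

7.1570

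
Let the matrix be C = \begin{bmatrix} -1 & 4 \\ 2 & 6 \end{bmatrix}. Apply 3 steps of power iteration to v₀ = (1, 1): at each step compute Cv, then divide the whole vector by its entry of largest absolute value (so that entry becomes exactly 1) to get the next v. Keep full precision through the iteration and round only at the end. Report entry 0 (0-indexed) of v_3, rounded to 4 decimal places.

0.4895

Cv0 = (3.00000, 8.00000); divide by 8.00000 → v1 = (0.37500, 1.00000)
Cv1 = (3.62500, 6.75000); divide by 6.75000 → v2 = (0.53704, 1.00000)
Cv2 = (3.46296, 7.07407); divide by 7.07407 → v3 = (0.48953, 1.00000)
Requested entry of v3: 187/382 = 0.4895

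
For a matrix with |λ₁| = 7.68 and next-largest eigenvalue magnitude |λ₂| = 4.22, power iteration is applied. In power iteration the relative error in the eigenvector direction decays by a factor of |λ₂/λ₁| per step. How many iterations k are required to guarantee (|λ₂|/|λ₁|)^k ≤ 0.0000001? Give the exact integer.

|λ₂/λ₁| = 4.22/7.68 = 0.54948
Need k ≥ ln(0.0000001) / ln(0.54948) = -16.1181 / -0.5988 ≈ 26.918
Smallest integer k satisfying the bound: 27

27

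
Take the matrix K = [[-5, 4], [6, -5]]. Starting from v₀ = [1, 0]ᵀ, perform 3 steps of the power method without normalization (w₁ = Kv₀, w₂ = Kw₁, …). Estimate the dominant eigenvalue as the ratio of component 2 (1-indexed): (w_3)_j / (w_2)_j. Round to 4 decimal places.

-9.9000

w1 = Kv₀ = ((-5)·1 + 4·0; 6·1 + (-5)·0) = (-5, 6)
w2 = Kw1 = ((-5)·(-5) + 4·6; 6·(-5) + (-5)·6) = (49, -60)
w3 = Kw2 = (-485, 594)
Ratio at component: 594 / -60 = -9.9000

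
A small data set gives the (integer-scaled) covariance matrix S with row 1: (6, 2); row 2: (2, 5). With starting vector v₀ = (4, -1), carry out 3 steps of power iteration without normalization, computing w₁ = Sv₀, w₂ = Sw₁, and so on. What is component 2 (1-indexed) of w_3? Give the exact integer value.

w1 = Sv₀ = (6·4 + 2·(-1); 2·4 + 5·(-1)) = (22, 3)
w2 = Sw1 = (6·22 + 2·3; 2·22 + 5·3) = (138, 59)
w3 = Sw2 = (946, 571)
The requested component of w3 is 571.

571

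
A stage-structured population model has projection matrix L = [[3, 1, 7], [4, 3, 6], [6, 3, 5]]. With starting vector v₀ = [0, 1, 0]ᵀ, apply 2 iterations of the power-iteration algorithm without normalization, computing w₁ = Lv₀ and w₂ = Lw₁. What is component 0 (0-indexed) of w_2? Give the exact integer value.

w1 = Lv₀ = (3·0 + 1·1 + 7·0; 4·0 + 3·1 + 6·0; 6·0 + 3·1 + 5·0) = (1, 3, 3)
w2 = Lw1 = (3·1 + 1·3 + 7·3; 4·1 + 3·3 + 6·3; 6·1 + 3·3 + 5·3) = (27, 31, 30)
The requested component of w2 is 27.

27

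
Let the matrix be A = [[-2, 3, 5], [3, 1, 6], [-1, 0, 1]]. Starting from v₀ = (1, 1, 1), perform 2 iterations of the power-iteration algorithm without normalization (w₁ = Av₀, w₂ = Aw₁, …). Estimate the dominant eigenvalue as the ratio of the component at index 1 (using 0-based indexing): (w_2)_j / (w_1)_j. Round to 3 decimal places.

2.800

w1 = Av₀ = (6, 10, 0)
w2 = Aw1 = (18, 28, -6)
Ratio at component: 28 / 10 = 2.800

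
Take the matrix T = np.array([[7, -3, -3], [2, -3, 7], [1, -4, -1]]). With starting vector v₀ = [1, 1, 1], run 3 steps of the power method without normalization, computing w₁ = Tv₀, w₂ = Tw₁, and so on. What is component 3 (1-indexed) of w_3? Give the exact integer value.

w1 = Tv₀ = (7·1 + (-3)·1 + (-3)·1; 2·1 + (-3)·1 + 7·1; 1·1 + (-4)·1 + (-1)·1) = (1, 6, -4)
w2 = Tw1 = (7·1 + (-3)·6 + (-3)·(-4); 2·1 + (-3)·6 + 7·(-4); 1·1 + (-4)·6 + (-1)·(-4)) = (1, -44, -19)
w3 = Tw2 = (196, 1, 196)
The requested component of w3 is 196.

196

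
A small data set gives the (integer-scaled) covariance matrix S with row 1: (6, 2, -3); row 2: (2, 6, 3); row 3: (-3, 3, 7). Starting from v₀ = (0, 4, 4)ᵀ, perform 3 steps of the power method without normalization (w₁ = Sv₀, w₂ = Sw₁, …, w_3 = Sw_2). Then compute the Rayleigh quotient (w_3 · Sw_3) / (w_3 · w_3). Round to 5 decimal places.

9.83928

w1 = Sv₀ = (6·0 + 2·4 + (-3)·4; 2·0 + 6·4 + 3·4; (-3)·0 + 3·4 + 7·4) = (-4, 36, 40)
w2 = Sw1 = (6·(-4) + 2·36 + (-3)·40; 2·(-4) + 6·36 + 3·40; (-3)·(-4) + 3·36 + 7·40) = (-72, 328, 400)
w3 = Sw2 = (-976, 3024, 4000)
Sw3 = (-11808, 28192, 40000)
w3·Sw3 = (-976)·(-11808) + 3024·28192 + 4000·40000 = 256777216; w3·w3 = (-976)·(-976) + 3024·3024 + 4000·4000 = 26097152
λ ≈ 256777216/26097152 = 9.83928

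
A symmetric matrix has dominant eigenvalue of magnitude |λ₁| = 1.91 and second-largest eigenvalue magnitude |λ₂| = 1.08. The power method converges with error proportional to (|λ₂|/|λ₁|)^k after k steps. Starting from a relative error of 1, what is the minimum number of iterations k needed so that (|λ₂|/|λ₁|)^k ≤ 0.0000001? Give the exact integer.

|λ₂/λ₁| = 1.08/1.91 = 0.56545
Need k ≥ ln(0.0000001) / ln(0.56545) = -16.1181 / -0.5701 ≈ 28.270
Smallest integer k satisfying the bound: 29

29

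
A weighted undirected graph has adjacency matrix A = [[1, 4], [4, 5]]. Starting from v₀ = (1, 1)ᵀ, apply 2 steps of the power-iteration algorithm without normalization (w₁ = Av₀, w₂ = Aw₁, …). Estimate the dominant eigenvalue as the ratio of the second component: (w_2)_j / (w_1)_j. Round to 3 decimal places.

w1 = Av₀ = (5, 9)
w2 = Aw1 = (41, 65)
Ratio at component: 65 / 9 = 7.222

7.222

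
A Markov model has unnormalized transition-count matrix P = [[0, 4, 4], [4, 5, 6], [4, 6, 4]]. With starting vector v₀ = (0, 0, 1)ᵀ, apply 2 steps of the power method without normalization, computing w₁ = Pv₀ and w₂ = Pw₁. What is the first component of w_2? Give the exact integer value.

w1 = Pv₀ = (0·0 + 4·0 + 4·1; 4·0 + 5·0 + 6·1; 4·0 + 6·0 + 4·1) = (4, 6, 4)
w2 = Pw1 = (0·4 + 4·6 + 4·4; 4·4 + 5·6 + 6·4; 4·4 + 6·6 + 4·4) = (40, 70, 68)
The requested component of w2 is 40.

40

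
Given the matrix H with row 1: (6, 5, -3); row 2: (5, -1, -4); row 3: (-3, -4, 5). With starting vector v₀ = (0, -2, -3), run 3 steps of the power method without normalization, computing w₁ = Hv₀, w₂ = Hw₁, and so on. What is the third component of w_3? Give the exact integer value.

-731

w1 = Hv₀ = (6·0 + 5·(-2) + (-3)·(-3); 5·0 + (-1)·(-2) + (-4)·(-3); (-3)·0 + (-4)·(-2) + 5·(-3)) = (-1, 14, -7)
w2 = Hw1 = (6·(-1) + 5·14 + (-3)·(-7); 5·(-1) + (-1)·14 + (-4)·(-7); (-3)·(-1) + (-4)·14 + 5·(-7)) = (85, 9, -88)
w3 = Hw2 = (819, 768, -731)
The requested component of w3 is -731.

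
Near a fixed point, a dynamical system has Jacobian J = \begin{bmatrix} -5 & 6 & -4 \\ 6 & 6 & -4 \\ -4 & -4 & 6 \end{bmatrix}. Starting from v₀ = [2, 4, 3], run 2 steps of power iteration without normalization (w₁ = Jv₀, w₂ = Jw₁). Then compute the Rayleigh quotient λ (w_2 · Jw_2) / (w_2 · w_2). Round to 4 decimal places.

11.7850

w1 = Jv₀ = (2, 24, -6)
w2 = Jw1 = (158, 180, -140)
Jw2 = (850, 2588, -2192)
w2·Jw2 = 158·850 + 180·2588 + (-140)·(-2192) = 907020; w2·w2 = 158·158 + 180·180 + (-140)·(-140) = 76964
λ ≈ 907020/76964 = 11.7850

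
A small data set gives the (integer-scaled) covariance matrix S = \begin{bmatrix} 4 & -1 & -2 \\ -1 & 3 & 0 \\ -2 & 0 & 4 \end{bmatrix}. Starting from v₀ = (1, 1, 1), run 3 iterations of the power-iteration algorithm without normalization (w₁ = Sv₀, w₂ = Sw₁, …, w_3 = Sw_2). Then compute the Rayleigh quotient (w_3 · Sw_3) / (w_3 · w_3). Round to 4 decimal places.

w1 = Sv₀ = (4·1 + (-1)·1 + (-2)·1; (-1)·1 + 3·1 + 0·1; (-2)·1 + 0·1 + 4·1) = (1, 2, 2)
w2 = Sw1 = (4·1 + (-1)·2 + (-2)·2; (-1)·1 + 3·2 + 0·2; (-2)·1 + 0·2 + 4·2) = (-2, 5, 6)
w3 = Sw2 = (-25, 17, 28)
Sw3 = (-173, 76, 162)
w3·Sw3 = (-25)·(-173) + 17·76 + 28·162 = 10153; w3·w3 = (-25)·(-25) + 17·17 + 28·28 = 1698
λ ≈ 10153/1698 = 5.9794

5.9794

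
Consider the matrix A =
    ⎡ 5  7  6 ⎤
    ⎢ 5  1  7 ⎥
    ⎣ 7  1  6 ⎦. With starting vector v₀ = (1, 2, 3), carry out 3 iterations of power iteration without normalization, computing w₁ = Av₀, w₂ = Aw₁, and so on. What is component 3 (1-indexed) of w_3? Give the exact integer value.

w1 = Av₀ = (37, 28, 27)
w2 = Aw1 = (543, 402, 449)
w3 = Aw2 = (8223, 6260, 6897)
The requested component of w3 is 6897.

6897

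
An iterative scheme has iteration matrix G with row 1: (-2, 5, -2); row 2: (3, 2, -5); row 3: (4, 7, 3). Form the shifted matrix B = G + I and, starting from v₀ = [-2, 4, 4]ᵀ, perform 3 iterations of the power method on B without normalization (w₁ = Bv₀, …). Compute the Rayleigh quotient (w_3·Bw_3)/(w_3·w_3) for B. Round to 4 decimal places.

B = G + I has rows (-1, 5, -2); (3, 3, -5); (4, 7, 4)
w1 = Bv₀ = (14, -14, 36)
w2 = Bw1 = (-156, -180, 102)
w3 = Bw2 = (-948, -1518, -1476)
Bw3 = (-3690, -18, -20322)
w3·Bw3 = 33520716; w3·w3 = 5381604; μ ≈ 33520716/5381604 = 6.2288

μ ≈ 6.2288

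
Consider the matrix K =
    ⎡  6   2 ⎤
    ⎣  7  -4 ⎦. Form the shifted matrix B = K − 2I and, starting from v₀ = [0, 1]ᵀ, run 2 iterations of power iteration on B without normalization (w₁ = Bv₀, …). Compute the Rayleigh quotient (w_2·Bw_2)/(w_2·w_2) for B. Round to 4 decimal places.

B = K − 2I has rows (4, 2); (7, -6)
w1 = Bv₀ = (4·0 + 2·1; 7·0 + (-6)·1) = (2, -6)
w2 = Bw1 = (4·2 + 2·(-6); 7·2 + (-6)·(-6)) = (-4, 50)
Bw2 = (84, -328)
w2·Bw2 = -16736; w2·w2 = 2516; μ ≈ -16736/2516 = -6.6518

-6.6518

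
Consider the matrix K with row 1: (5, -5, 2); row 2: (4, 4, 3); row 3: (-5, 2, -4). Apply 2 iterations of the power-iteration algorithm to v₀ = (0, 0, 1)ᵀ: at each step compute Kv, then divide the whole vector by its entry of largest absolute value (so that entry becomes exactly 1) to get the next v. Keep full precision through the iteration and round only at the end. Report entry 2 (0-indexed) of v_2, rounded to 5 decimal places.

-0.92308

Kv0 = (2.000000, 3.000000, -4.000000); divide by -4.000000 → v1 = (-0.500000, -0.750000, 1.000000)
Kv1 = (3.250000, -2.000000, -3.000000); divide by 3.250000 → v2 = (1.000000, -0.615385, -0.923077)
Requested entry of v2: 12/-13 = -0.92308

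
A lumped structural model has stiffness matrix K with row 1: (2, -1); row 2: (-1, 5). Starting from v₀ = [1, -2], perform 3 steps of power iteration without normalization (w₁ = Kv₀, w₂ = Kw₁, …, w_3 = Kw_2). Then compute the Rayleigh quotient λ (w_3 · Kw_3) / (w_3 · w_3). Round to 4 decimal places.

λ ≈ 5.3027

w1 = Kv₀ = (2·1 + (-1)·(-2); (-1)·1 + 5·(-2)) = (4, -11)
w2 = Kw1 = (2·4 + (-1)·(-11); (-1)·4 + 5·(-11)) = (19, -59)
w3 = Kw2 = (97, -314)
Kw3 = (508, -1667)
w3·Kw3 = 97·508 + (-314)·(-1667) = 572714; w3·w3 = 97·97 + (-314)·(-314) = 108005
λ ≈ 572714/108005 = 5.3027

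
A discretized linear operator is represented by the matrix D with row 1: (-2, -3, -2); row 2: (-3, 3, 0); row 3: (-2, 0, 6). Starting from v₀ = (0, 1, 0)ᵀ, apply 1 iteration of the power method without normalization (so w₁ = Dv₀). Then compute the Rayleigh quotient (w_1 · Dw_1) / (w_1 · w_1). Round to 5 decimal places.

w1 = Dv₀ = (-3, 3, 0)
Dw1 = (-3, 18, 6)
w1·Dw1 = (-3)·(-3) + 3·18 + 0·6 = 63; w1·w1 = (-3)·(-3) + 3·3 + 0·0 = 18
λ ≈ 63/18 = 3.50000

3.50000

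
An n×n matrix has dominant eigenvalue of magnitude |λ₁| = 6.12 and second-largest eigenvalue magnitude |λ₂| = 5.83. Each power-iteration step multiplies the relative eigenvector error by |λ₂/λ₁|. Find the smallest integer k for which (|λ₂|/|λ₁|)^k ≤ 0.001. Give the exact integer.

143

|λ₂/λ₁| = 5.83/6.12 = 0.95261
Need k ≥ ln(0.001) / ln(0.95261) = -6.9078 / -0.0485 ≈ 142.296
Smallest integer k satisfying the bound: 143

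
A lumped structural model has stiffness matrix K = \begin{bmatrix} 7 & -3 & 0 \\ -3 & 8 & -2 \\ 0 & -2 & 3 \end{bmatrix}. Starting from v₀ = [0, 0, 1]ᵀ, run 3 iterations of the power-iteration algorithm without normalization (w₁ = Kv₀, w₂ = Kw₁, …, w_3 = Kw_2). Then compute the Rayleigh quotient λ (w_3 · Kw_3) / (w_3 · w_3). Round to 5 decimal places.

10.53149

w1 = Kv₀ = (0, -2, 3)
w2 = Kw1 = (6, -22, 13)
w3 = Kw2 = (108, -220, 83)
Kw3 = (1416, -2250, 689)
w3·Kw3 = 108·1416 + (-220)·(-2250) + 83·689 = 705115; w3·w3 = 108·108 + (-220)·(-220) + 83·83 = 66953
λ ≈ 705115/66953 = 10.53149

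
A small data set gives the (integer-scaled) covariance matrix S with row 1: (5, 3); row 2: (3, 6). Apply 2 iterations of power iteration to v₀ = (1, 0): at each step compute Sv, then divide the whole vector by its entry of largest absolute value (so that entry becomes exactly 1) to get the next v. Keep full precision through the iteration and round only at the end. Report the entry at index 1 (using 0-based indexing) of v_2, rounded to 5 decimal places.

Sv0 = (5.000000, 3.000000); divide by 5.000000 → v1 = (1.000000, 0.600000)
Sv1 = (6.800000, 6.600000); divide by 6.800000 → v2 = (1.000000, 0.970588)
Requested entry of v2: 33/34 = 0.97059

0.97059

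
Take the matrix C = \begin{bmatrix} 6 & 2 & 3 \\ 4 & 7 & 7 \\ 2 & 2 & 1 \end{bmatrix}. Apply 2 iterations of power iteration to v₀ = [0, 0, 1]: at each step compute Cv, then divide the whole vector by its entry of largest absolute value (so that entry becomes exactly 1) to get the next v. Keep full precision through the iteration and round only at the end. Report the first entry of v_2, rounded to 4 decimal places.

0.5147

Cv0 = (3.00000, 7.00000, 1.00000); divide by 7.00000 → v1 = (0.42857, 1.00000, 0.14286)
Cv1 = (5.00000, 9.71429, 3.00000); divide by 9.71429 → v2 = (0.51471, 1.00000, 0.30882)
Requested entry of v2: 35/68 = 0.5147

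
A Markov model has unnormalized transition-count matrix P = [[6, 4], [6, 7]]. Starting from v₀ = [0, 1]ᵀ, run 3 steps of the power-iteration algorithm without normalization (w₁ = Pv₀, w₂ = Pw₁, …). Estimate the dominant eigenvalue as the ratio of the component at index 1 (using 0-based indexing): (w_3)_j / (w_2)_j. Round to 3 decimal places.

λ ≈ 11.274

w1 = Pv₀ = (6·0 + 4·1; 6·0 + 7·1) = (4, 7)
w2 = Pw1 = (6·4 + 4·7; 6·4 + 7·7) = (52, 73)
w3 = Pw2 = (604, 823)
Ratio at component: 823 / 73 = 11.274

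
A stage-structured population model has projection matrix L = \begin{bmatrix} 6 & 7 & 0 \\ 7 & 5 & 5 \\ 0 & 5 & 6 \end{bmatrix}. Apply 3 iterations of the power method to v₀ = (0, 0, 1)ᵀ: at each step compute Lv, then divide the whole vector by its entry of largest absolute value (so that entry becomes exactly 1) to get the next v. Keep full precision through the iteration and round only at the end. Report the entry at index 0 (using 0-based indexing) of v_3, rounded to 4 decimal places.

0.7212

Lv0 = (0.00000, 5.00000, 6.00000); divide by 6.00000 → v1 = (0.00000, 0.83333, 1.00000)
Lv1 = (5.83333, 9.16667, 10.16667); divide by 10.16667 → v2 = (0.57377, 0.90164, 1.00000)
Lv2 = (9.75410, 13.52459, 10.50820); divide by 13.52459 → v3 = (0.72121, 1.00000, 0.77697)
Requested entry of v3: 595/825 = 0.7212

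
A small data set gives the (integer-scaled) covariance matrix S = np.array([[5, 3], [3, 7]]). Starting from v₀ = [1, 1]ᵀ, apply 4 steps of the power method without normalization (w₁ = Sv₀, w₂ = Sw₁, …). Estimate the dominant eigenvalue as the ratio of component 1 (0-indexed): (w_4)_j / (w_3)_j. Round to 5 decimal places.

w1 = Sv₀ = (5·1 + 3·1; 3·1 + 7·1) = (8, 10)
w2 = Sw1 = (5·8 + 3·10; 3·8 + 7·10) = (70, 94)
w3 = Sw2 = (632, 868)
w4 = Sw3 = (5764, 7972)
Ratio at component: 7972 / 868 = 9.18433

9.18433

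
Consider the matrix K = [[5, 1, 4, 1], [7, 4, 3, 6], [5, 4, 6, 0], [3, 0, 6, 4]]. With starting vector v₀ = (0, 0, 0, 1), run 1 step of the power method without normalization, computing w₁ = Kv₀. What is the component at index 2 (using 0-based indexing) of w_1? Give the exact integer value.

0

w1 = Kv₀ = (1, 6, 0, 4)
The requested component of w1 is 0.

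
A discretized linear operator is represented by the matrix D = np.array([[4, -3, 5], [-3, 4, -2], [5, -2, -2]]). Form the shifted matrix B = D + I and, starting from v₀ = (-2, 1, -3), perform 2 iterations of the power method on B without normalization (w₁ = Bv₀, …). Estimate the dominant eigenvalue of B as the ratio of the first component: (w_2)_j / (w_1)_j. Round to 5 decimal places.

8.42857

B = D + I has rows (5, -3, 5); (-3, 5, -2); (5, -2, -1)
w1 = Bv₀ = (5·(-2) + (-3)·1 + 5·(-3); (-3)·(-2) + 5·1 + (-2)·(-3); 5·(-2) + (-2)·1 + (-1)·(-3)) = (-28, 17, -9)
w2 = Bw1 = (5·(-28) + (-3)·17 + 5·(-9); (-3)·(-28) + 5·17 + (-2)·(-9); 5·(-28) + (-2)·17 + (-1)·(-9)) = (-236, 187, -165)
Ratio: -236/-28 = 8.42857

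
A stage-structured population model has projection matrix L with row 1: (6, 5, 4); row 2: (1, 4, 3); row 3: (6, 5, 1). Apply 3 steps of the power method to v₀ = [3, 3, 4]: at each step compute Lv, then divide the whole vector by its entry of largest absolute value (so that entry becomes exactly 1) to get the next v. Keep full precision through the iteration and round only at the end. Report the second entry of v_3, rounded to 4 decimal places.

0.4571

Lv0 = (49.00000, 27.00000, 37.00000); divide by 49.00000 → v1 = (1.00000, 0.55102, 0.75510)
Lv1 = (11.77551, 5.46939, 9.51020); divide by 11.77551 → v2 = (1.00000, 0.46447, 0.80763)
Lv2 = (11.55286, 5.28076, 9.12998); divide by 11.55286 → v3 = (1.00000, 0.45710, 0.79028)
Requested entry of v3: 3047/6666 = 0.4571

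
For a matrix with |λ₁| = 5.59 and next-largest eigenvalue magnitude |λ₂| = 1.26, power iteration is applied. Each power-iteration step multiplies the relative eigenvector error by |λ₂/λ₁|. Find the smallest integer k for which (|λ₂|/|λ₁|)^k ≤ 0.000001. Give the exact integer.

|λ₂/λ₁| = 1.26/5.59 = 0.22540
Need k ≥ ln(0.000001) / ln(0.22540) = -13.8155 / -1.4899 ≈ 9.273
Smallest integer k satisfying the bound: 10

10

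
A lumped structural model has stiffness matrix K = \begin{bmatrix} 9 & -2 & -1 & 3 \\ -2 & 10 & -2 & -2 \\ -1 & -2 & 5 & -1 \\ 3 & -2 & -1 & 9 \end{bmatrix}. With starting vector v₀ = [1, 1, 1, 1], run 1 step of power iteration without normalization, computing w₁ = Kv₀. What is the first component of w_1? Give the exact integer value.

w1 = Kv₀ = (9·1 + (-2)·1 + (-1)·1 + 3·1; (-2)·1 + 10·1 + (-2)·1 + (-2)·1; (-1)·1 + (-2)·1 + 5·1 + (-1)·1; 3·1 + (-2)·1 + (-1)·1 + 9·1) = (9, 4, 1, 9)
The requested component of w1 is 9.

9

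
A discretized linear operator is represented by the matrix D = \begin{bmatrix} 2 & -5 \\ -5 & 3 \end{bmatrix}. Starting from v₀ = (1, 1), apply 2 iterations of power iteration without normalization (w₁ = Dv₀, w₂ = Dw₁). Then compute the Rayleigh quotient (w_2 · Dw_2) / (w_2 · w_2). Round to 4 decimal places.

-0.8763

w1 = Dv₀ = (-3, -2)
w2 = Dw1 = (4, 9)
Dw2 = (-37, 7)
w2·Dw2 = 4·(-37) + 9·7 = -85; w2·w2 = 4·4 + 9·9 = 97
λ ≈ -85/97 = -0.8763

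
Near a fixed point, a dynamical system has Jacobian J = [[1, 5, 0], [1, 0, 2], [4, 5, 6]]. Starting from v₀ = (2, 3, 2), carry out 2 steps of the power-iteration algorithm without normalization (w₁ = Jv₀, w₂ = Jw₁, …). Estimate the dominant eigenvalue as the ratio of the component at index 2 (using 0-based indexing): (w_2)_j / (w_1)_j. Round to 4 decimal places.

8.8000

w1 = Jv₀ = (17, 6, 35)
w2 = Jw1 = (47, 87, 308)
Ratio at component: 308 / 35 = 8.8000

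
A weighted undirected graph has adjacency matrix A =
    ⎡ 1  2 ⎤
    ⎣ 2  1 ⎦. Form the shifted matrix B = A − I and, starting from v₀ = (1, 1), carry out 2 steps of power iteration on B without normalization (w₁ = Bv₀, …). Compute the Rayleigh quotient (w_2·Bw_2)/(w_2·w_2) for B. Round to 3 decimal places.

B = A − I has rows (0, 2); (2, 0)
w1 = Bv₀ = (0·1 + 2·1; 2·1 + 0·1) = (2, 2)
w2 = Bw1 = (0·2 + 2·2; 2·2 + 0·2) = (4, 4)
Bw2 = (8, 8)
w2·Bw2 = 64; w2·w2 = 32; μ ≈ 64/32 = 2.000

μ ≈ 2.000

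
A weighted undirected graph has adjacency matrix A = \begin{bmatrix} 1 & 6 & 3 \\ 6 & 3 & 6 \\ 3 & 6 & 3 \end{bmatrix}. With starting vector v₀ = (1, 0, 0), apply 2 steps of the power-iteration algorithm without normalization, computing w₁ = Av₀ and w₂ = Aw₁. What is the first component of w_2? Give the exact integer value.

w1 = Av₀ = (1·1 + 6·0 + 3·0; 6·1 + 3·0 + 6·0; 3·1 + 6·0 + 3·0) = (1, 6, 3)
w2 = Aw1 = (1·1 + 6·6 + 3·3; 6·1 + 3·6 + 6·3; 3·1 + 6·6 + 3·3) = (46, 42, 48)
The requested component of w2 is 46.

46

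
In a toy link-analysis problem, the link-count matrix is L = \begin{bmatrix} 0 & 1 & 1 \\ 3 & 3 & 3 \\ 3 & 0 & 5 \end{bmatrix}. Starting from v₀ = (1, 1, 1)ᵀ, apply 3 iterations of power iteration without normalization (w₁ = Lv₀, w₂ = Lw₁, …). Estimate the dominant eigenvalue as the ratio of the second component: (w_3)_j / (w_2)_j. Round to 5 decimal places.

6.31579

w1 = Lv₀ = (0·1 + 1·1 + 1·1; 3·1 + 3·1 + 3·1; 3·1 + 0·1 + 5·1) = (2, 9, 8)
w2 = Lw1 = (0·2 + 1·9 + 1·8; 3·2 + 3·9 + 3·8; 3·2 + 0·9 + 5·8) = (17, 57, 46)
w3 = Lw2 = (103, 360, 281)
Ratio at component: 360 / 57 = 6.31579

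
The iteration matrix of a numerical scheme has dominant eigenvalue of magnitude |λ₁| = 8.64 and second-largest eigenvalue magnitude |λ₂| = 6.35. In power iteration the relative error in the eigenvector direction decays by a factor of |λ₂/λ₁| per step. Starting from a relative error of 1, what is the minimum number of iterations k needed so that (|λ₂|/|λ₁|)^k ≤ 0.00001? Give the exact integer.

|λ₂/λ₁| = 6.35/8.64 = 0.73495
Need k ≥ ln(0.00001) / ln(0.73495) = -11.5129 / -0.3079 ≈ 37.386
Smallest integer k satisfying the bound: 38

38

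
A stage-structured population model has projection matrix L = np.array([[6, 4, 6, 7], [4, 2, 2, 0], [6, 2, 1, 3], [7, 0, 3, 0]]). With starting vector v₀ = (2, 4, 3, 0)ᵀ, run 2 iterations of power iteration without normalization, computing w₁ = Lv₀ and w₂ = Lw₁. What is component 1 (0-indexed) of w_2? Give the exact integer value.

274

w1 = Lv₀ = (6·2 + 4·4 + 6·3 + 7·0; 4·2 + 2·4 + 2·3 + 0·0; 6·2 + 2·4 + 1·3 + 3·0; 7·2 + 0·4 + 3·3 + 0·0) = (46, 22, 23, 23)
w2 = Lw1 = (6·46 + 4·22 + 6·23 + 7·23; 4·46 + 2·22 + 2·23 + 0·23; 6·46 + 2·22 + 1·23 + 3·23; 7·46 + 0·22 + 3·23 + 0·23) = (663, 274, 412, 391)
The requested component of w2 is 274.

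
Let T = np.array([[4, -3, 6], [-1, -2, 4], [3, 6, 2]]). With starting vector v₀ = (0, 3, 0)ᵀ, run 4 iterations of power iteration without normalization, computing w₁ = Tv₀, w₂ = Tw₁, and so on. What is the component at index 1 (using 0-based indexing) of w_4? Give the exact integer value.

3945

w1 = Tv₀ = (4·0 + (-3)·3 + 6·0; (-1)·0 + (-2)·3 + 4·0; 3·0 + 6·3 + 2·0) = (-9, -6, 18)
w2 = Tw1 = (4·(-9) + (-3)·(-6) + 6·18; (-1)·(-9) + (-2)·(-6) + 4·18; 3·(-9) + 6·(-6) + 2·18) = (90, 93, -27)
w3 = Tw2 = (-81, -384, 774)
w4 = Tw3 = (5472, 3945, -999)
The requested component of w4 is 3945.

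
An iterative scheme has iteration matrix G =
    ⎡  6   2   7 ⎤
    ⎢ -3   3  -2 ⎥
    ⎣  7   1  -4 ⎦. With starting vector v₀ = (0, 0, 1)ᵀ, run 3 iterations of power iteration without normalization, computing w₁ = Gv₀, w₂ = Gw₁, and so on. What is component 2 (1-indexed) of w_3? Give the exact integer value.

-213

w1 = Gv₀ = (7, -2, -4)
w2 = Gw1 = (10, -19, 63)
w3 = Gw2 = (463, -213, -201)
The requested component of w3 is -213.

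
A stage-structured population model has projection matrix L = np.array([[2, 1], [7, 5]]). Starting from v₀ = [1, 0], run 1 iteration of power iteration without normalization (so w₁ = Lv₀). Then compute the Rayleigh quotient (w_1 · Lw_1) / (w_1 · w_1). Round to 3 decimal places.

λ ≈ 6.887

w1 = Lv₀ = (2·1 + 1·0; 7·1 + 5·0) = (2, 7)
Lw1 = (11, 49)
w1·Lw1 = 2·11 + 7·49 = 365; w1·w1 = 2·2 + 7·7 = 53
λ ≈ 365/53 = 6.887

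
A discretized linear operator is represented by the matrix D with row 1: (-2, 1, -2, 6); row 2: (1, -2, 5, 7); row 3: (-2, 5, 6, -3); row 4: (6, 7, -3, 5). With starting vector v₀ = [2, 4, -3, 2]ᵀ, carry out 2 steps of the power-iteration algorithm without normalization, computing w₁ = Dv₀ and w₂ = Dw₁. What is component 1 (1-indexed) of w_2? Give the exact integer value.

327

w1 = Dv₀ = ((-2)·2 + 1·4 + (-2)·(-3) + 6·2; 1·2 + (-2)·4 + 5·(-3) + 7·2; (-2)·2 + 5·4 + 6·(-3) + (-3)·2; 6·2 + 7·4 + (-3)·(-3) + 5·2) = (18, -7, -8, 59)
w2 = Dw1 = ((-2)·18 + 1·(-7) + (-2)·(-8) + 6·59; 1·18 + (-2)·(-7) + 5·(-8) + 7·59; (-2)·18 + 5·(-7) + 6·(-8) + (-3)·59; 6·18 + 7·(-7) + (-3)·(-8) + 5·59) = (327, 405, -296, 378)
The requested component of w2 is 327.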